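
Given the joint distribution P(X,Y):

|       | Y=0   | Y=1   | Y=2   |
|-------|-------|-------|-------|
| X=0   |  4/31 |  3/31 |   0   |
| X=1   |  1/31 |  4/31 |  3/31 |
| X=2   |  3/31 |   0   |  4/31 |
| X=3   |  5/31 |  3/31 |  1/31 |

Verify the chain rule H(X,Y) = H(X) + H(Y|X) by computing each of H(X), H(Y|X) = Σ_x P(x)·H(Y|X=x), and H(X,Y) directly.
H(X) = 1.9919 bits, H(Y|X) = 1.2001 bits, H(X,Y) = 3.1920 bits

Marginal of X (row sums):
  P(X=0) = 4/31 + 3/31 + 0 = 7/31
  P(X=1) = 1/31 + 4/31 + 3/31 = 8/31
  P(X=2) = 3/31 + 0 + 4/31 = 7/31
  P(X=3) = 5/31 + 3/31 + 1/31 = 9/31
H(X) = -[(7/31)·log₂(7/31) + (8/31)·log₂(8/31) + (7/31)·log₂(7/31) + (9/31)·log₂(9/31)]
  = 0.484771 + 0.504309 + 0.484771 + 0.518014 = 1.9919 bits

H(Y|X) = Σ_x P(x)·H(Y|X=x):
  X=0: P(X=0) = 7/31, P(Y|X=0) = (4/7, 3/7, 0) → H(Y|X=0) = 0.985228
  X=1: P(X=1) = 8/31, P(Y|X=1) = (1/8, 1/2, 3/8) → H(Y|X=1) = 1.405639
  X=2: P(X=2) = 7/31, P(Y|X=2) = (3/7, 0, 4/7) → H(Y|X=2) = 0.985228
  X=3: P(X=3) = 9/31, P(Y|X=3) = (5/9, 1/3, 1/9) → H(Y|X=3) = 1.351644
H(Y|X) = (7/31)·0.985228 + (8/31)·1.405639 + (7/31)·0.985228 + (9/31)·1.351644 = 1.2001 bits

H(X,Y) = -Σ_{x,y} P(x,y) log₂ P(x,y). Per-cell terms -P(x,y)·log₂P(x,y):
  X=0: 0.381187, 0.326055, 0.000000
  X=1: 0.159813, 0.381187, 0.326055
  X=2: 0.326055, 0.000000, 0.381187
  X=3: 0.424559, 0.326055, 0.159813
  (cells with P = 0 contribute 0)
Sum of the 12 terms: H(X,Y) = 3.1920 bits

Chain rule check:
  H(X) + H(Y|X) = 1.9919 + 1.2001 = 3.1920 bits
  H(X,Y) = 3.1920 bits
✓ Chain rule verified.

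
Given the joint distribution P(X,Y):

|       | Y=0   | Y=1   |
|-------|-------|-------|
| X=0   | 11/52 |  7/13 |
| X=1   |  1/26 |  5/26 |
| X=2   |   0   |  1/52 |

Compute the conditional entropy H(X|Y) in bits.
0.8915 bits

H(X|Y) = H(X,Y) - H(Y)

H(X,Y) = -Σ_{x,y} P(x,y) log₂ P(x,y). Per-cell terms -P(x,y)·log₂P(x,y):
  X=0: 0.4741, 0.4809
  X=1: 0.1808, 0.4574
  X=2: 0.0000, 0.1096
  (cells with P = 0 contribute 0)
Sum of the 6 terms: H(X,Y) = 1.7028 bits

Marginal of Y (column sums):
  P(Y=0) = 11/52 + 1/26 + 0 = 1/4
  P(Y=1) = 7/13 + 5/26 + 1/52 = 3/4
H(Y) = -[(1/4)·log₂(1/4) + (3/4)·log₂(3/4)]
  = 0.5000 + 0.3113 = 0.8113 bits

H(X|Y) = H(X,Y) - H(Y) = 1.7028 - 0.8113 = 0.8915 bits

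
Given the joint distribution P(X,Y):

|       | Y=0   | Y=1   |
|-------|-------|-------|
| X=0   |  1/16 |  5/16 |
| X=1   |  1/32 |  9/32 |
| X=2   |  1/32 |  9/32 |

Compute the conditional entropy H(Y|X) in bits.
0.5369 bits

H(Y|X) = H(X,Y) - H(X)

H(X,Y) = -Σ_{x,y} P(x,y) log₂ P(x,y). Per-cell terms -P(x,y)·log₂P(x,y):
  X=0: 0.25000, 0.52440
  X=1: 0.15625, 0.51471
  X=2: 0.15625, 0.51471
Sum of the 6 terms: H(X,Y) = 2.1163 bits

Marginal of X (row sums):
  P(X=0) = 1/16 + 5/16 = 3/8
  P(X=1) = 1/32 + 9/32 = 5/16
  P(X=2) = 1/32 + 9/32 = 5/16
H(X) = -[(3/8)·log₂(3/8) + (5/16)·log₂(5/16) + (5/16)·log₂(5/16)]
  = 0.53064 + 0.52440 + 0.52440 = 1.5794 bits

H(Y|X) = H(X,Y) - H(X) = 2.1163 - 1.5794 = 0.5369 bits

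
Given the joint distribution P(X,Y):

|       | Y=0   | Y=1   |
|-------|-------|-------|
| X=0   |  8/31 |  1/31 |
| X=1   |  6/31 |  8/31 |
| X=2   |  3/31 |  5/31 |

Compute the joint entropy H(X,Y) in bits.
2.3776 bits

H(X,Y) = -Σ_{x,y} P(x,y) log₂ P(x,y). Per-cell terms -P(x,y)·log₂P(x,y):
  X=0: 0.50431, 0.15981
  X=1: 0.45856, 0.50431
  X=2: 0.32605, 0.42456
Sum of the 6 terms: H(X,Y) = 2.3776 bits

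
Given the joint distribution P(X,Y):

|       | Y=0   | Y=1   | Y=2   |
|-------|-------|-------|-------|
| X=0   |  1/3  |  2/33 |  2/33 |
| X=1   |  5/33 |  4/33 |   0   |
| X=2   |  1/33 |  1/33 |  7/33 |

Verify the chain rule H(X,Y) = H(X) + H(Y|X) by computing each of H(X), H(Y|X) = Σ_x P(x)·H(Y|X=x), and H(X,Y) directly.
H(X) = 1.5395 bits, H(Y|X) = 1.0408 bits, H(X,Y) = 2.5803 bits

Marginal of X (row sums):
  P(X=0) = 1/3 + 2/33 + 2/33 = 5/11
  P(X=1) = 5/33 + 4/33 + 0 = 3/11
  P(X=2) = 1/33 + 1/33 + 7/33 = 3/11
H(X) = -[(5/11)·log₂(5/11) + (3/11)·log₂(3/11) + (3/11)·log₂(3/11)]
  = 0.51705 + 0.51122 + 0.51122 = 1.5395 bits

H(Y|X) = Σ_x P(x)·H(Y|X=x):
  X=0: P(X=0) = 5/11, P(Y|X=0) = (11/15, 2/15, 2/15) → H(Y|X=0) = 1.10331
  X=1: P(X=1) = 3/11, P(Y|X=1) = (5/9, 4/9, 0) → H(Y|X=1) = 0.99108
  X=2: P(X=2) = 3/11, P(Y|X=2) = (1/9, 1/9, 7/9) → H(Y|X=2) = 0.98643
H(Y|X) = (5/11)·1.10331 + (3/11)·0.99108 + (3/11)·0.98643 = 1.0408 bits

H(X,Y) = -Σ_{x,y} P(x,y) log₂ P(x,y). Per-cell terms -P(x,y)·log₂P(x,y):
  X=0: 0.52832, 0.24511, 0.24511
  X=1: 0.41249, 0.36902, 0.00000
  X=2: 0.15286, 0.15286, 0.47452
  (cells with P = 0 contribute 0)
Sum of the 9 terms: H(X,Y) = 2.5803 bits

Chain rule check:
  H(X) + H(Y|X) = 1.5395 + 1.0408 = 2.5803 bits
  H(X,Y) = 2.5803 bits
✓ Chain rule verified.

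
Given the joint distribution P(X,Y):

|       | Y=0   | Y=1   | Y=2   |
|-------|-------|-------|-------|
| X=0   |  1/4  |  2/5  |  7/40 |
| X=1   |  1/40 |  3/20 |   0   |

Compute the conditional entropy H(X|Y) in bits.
0.5858 bits

H(X|Y) = H(X,Y) - H(Y)

H(X,Y) = -Σ_{x,y} P(x,y) log₂ P(x,y). Per-cell terms -P(x,y)·log₂P(x,y):
  X=0: 0.50000, 0.52877, 0.44005
  X=1: 0.13305, 0.41054, 0.00000
  (cells with P = 0 contribute 0)
Sum of the 6 terms: H(X,Y) = 2.0124 bits

Marginal of Y (column sums):
  P(Y=0) = 1/4 + 1/40 = 11/40
  P(Y=1) = 2/5 + 3/20 = 11/20
  P(Y=2) = 7/40 + 0 = 7/40
H(Y) = -[(11/40)·log₂(11/40) + (11/20)·log₂(11/20) + (7/40)·log₂(7/40)]
  = 0.51219 + 0.47437 + 0.44005 = 1.4266 bits

H(X|Y) = H(X,Y) - H(Y) = 2.0124 - 1.4266 = 0.5858 bits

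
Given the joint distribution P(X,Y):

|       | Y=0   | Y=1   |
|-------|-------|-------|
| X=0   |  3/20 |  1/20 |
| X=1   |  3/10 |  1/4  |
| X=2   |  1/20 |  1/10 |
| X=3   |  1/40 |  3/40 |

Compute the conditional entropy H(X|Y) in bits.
1.6111 bits

H(X|Y) = H(X,Y) - H(Y)

H(X,Y) = -Σ_{x,y} P(x,y) log₂ P(x,y). Per-cell terms -P(x,y)·log₂P(x,y):
  X=0: 0.4105, 0.2161
  X=1: 0.5211, 0.5000
  X=2: 0.2161, 0.3322
  X=3: 0.1330, 0.2803
Sum of the 8 terms: H(X,Y) = 2.6093 bits

Marginal of Y (column sums):
  P(Y=0) = 3/20 + 3/10 + 1/20 + 1/40 = 21/40
  P(Y=1) = 1/20 + 1/4 + 1/10 + 3/40 = 19/40
H(Y) = -[(21/40)·log₂(21/40) + (19/40)·log₂(19/40)]
  = 0.4880 + 0.5102 = 0.9982 bits

H(X|Y) = H(X,Y) - H(Y) = 2.6093 - 0.9982 = 1.6111 bits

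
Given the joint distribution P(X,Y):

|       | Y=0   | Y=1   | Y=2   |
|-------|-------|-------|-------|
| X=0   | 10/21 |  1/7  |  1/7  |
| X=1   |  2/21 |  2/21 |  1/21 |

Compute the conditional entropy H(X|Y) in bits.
0.7571 bits

H(X|Y) = H(X,Y) - H(Y)

H(X,Y) = -Σ_{x,y} P(x,y) log₂ P(x,y). Per-cell terms -P(x,y)·log₂P(x,y):
  X=0: 0.50971, 0.40105, 0.40105
  X=1: 0.32308, 0.32308, 0.20916
Sum of the 6 terms: H(X,Y) = 2.1671 bits

Marginal of Y (column sums):
  P(Y=0) = 10/21 + 2/21 = 4/7
  P(Y=1) = 1/7 + 2/21 = 5/21
  P(Y=2) = 1/7 + 1/21 = 4/21
H(Y) = -[(4/7)·log₂(4/7) + (5/21)·log₂(5/21) + (4/21)·log₂(4/21)]
  = 0.46135 + 0.49295 + 0.45568 = 1.4100 bits

H(X|Y) = H(X,Y) - H(Y) = 2.1671 - 1.4100 = 0.7571 bits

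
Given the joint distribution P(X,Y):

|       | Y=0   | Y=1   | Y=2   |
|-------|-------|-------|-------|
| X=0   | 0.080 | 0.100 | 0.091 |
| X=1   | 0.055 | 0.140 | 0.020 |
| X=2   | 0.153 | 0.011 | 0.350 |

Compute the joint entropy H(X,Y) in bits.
2.6946 bits

H(X,Y) = -Σ_{x,y} P(x,y) log₂ P(x,y). Per-cell terms -P(x,y)·log₂P(x,y):
  X=0: 0.2915, 0.3322, 0.3147
  X=1: 0.2301, 0.3971, 0.1129
  X=2: 0.4144, 0.0716, 0.5301
Sum of the 9 terms: H(X,Y) = 2.6946 bits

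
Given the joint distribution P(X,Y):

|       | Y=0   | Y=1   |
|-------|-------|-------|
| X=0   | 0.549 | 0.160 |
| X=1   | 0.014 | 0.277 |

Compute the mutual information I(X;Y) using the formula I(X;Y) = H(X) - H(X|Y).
0.3613 bits

I(X;Y) = H(X) - H(X|Y)

Marginal of X (row sums):
  P(X=0) = 0.549 + 0.160 = 0.709
  P(X=1) = 0.014 + 0.277 = 0.291
H(X) = -[0.709·log₂(0.709) + 0.291·log₂(0.291)]
  = 0.3518 + 0.5182 = 0.8700 bits

Marginal of Y (column sums):
  P(Y=0) = 0.549 + 0.014 = 0.563
  P(Y=1) = 0.160 + 0.277 = 0.437
H(X|Y) = Σ_y P(y)·H(X|Y=y):
  Y=0: P(Y=0) = 0.563, P(X|Y=0) = (549/563, 14/563) → H(X|Y=0) = 0.1680
  Y=1: P(Y=1) = 0.437, P(X|Y=1) = (160/437, 277/437) → H(X|Y=1) = 0.9477
H(X|Y) = 0.563·0.1680 + 0.437·0.9477 = 0.5087 bits

I(X;Y) = H(X) - H(X|Y) = 0.8700 - 0.5087 = 0.3613 bits

Cross-check via I(X;Y) = H(X) + H(Y) - H(X,Y): computing H(Y) from the column sums and H(X,Y) from the 4 cells in the same way gives H(Y) = 0.9885 bits and H(X,Y) = 1.4972 bits, so
I(X;Y) = 0.8700 + 0.9885 - 1.4972 = 0.3613 bits ✓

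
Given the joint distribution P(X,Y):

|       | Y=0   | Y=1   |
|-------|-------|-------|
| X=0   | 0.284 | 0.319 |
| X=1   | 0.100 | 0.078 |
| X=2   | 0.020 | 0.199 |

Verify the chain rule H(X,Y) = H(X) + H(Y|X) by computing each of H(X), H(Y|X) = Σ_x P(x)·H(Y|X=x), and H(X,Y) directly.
H(X) = 1.3631 bits, H(Y|X) = 0.8741 bits, H(X,Y) = 2.2372 bits

Marginal of X (row sums):
  P(X=0) = 0.284 + 0.319 = 0.603
  P(X=1) = 0.100 + 0.078 = 0.178
  P(X=2) = 0.020 + 0.199 = 0.219
H(X) = -[0.603·log₂(0.603) + 0.178·log₂(0.178) + 0.219·log₂(0.219)]
  = 0.44005 + 0.44323 + 0.47983 = 1.3631 bits

H(Y|X) = Σ_x P(x)·H(Y|X=x):
  X=0: P(X=0) = 0.603, P(Y|X=0) = (284/603, 319/603) → H(Y|X=0) = 0.99757
  X=1: P(X=1) = 0.178, P(Y|X=1) = (50/89, 39/89) → H(Y|X=1) = 0.98895
  X=2: P(X=2) = 0.219, P(Y|X=2) = (20/219, 199/219) → H(Y|X=2) = 0.44087
H(Y|X) = 0.603·0.99757 + 0.178·0.98895 + 0.219·0.44087 = 0.8741 bits

H(X,Y) = -Σ_{x,y} P(x,y) log₂ P(x,y). Per-cell terms -P(x,y)·log₂P(x,y):
  X=0: 0.51575, 0.52583
  X=1: 0.33219, 0.28707
  X=2: 0.11288, 0.46350
Sum of the 6 terms: H(X,Y) = 2.2372 bits

Chain rule check:
  H(X) + H(Y|X) = 1.3631 + 0.8741 = 2.2372 bits
  H(X,Y) = 2.2372 bits
✓ Chain rule verified.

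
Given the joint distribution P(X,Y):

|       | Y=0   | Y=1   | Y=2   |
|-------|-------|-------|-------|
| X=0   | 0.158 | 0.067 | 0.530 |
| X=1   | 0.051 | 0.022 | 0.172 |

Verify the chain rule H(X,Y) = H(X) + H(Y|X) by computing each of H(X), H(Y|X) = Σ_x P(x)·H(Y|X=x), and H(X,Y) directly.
H(X) = 0.8033 bits, H(Y|X) = 1.1410 bits, H(X,Y) = 1.9442 bits

Marginal of X (row sums):
  P(X=0) = 0.158 + 0.067 + 0.530 = 0.755
  P(X=1) = 0.051 + 0.022 + 0.172 = 0.245
H(X) = -[0.755·log₂(0.755) + 0.245·log₂(0.245)]
  = 0.30612 + 0.49714 = 0.8033 bits

H(Y|X) = Σ_x P(x)·H(Y|X=x):
  X=0: P(X=0) = 0.755, P(Y|X=0) = (158/755, 67/755, 106/151) → H(Y|X=0) = 1.14067
  X=1: P(X=1) = 0.245, P(Y|X=1) = (51/245, 22/245, 172/245) → H(Y|X=1) = 1.14187
H(Y|X) = 0.755·1.14067 + 0.245·1.14187 = 1.1410 bits

H(X,Y) = -Σ_{x,y} P(x,y) log₂ P(x,y). Per-cell terms -P(x,y)·log₂P(x,y):
  X=0: 0.42060, 0.26128, 0.48545
  X=1: 0.21896, 0.12114, 0.43680
Sum of the 6 terms: H(X,Y) = 1.9442 bits

Chain rule check:
  H(X) + H(Y|X) = 0.8033 + 1.1410 = 1.9443 bits
  H(X,Y) = 1.9442 bits
✓ Chain rule verified (Δ = 0.0001 is 4-dp rounding noise: each of the three values was rounded independently).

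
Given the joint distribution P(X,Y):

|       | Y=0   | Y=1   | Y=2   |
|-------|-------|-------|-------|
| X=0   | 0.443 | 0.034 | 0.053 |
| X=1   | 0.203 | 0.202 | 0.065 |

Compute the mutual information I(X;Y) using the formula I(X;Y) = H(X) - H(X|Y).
0.1598 bits

I(X;Y) = H(X) - H(X|Y)

Marginal of X (row sums):
  P(X=0) = 0.443 + 0.034 + 0.053 = 0.530
  P(X=1) = 0.203 + 0.202 + 0.065 = 0.470
H(X) = -[0.530·log₂(0.530) + 0.470·log₂(0.470)]
  = 0.4854 + 0.5120 = 0.9974 bits

Marginal of Y (column sums):
  P(Y=0) = 0.443 + 0.203 = 0.646
  P(Y=1) = 0.034 + 0.202 = 0.236
  P(Y=2) = 0.053 + 0.065 = 0.118
H(X|Y) = Σ_y P(y)·H(X|Y=y):
  Y=0: P(Y=0) = 0.646, P(X|Y=0) = (443/646, 203/646) → H(X|Y=0) = 0.8980
  Y=1: P(Y=1) = 0.236, P(X|Y=1) = (17/118, 101/118) → H(X|Y=1) = 0.5948
  Y=2: P(Y=2) = 0.118, P(X|Y=2) = (53/118, 65/118) → H(X|Y=2) = 0.9925
H(X|Y) = 0.646·0.8980 + 0.236·0.5948 + 0.118·0.9925 = 0.8376 bits

I(X;Y) = H(X) - H(X|Y) = 0.9974 - 0.8376 = 0.1598 bits

Cross-check via I(X;Y) = H(X) + H(Y) - H(X,Y): computing H(Y) from the column sums and H(X,Y) from the 6 cells in the same way gives H(Y) = 1.2627 bits and H(X,Y) = 2.1003 bits, so
I(X;Y) = 0.9974 + 1.2627 - 2.1003 = 0.1598 bits ✓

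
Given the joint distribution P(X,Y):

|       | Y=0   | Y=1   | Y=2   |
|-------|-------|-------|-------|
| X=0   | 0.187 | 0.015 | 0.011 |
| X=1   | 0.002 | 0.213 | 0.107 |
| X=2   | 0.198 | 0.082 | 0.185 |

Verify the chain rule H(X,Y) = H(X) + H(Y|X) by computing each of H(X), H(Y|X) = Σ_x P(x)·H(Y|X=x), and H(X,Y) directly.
H(X) = 1.5153 bits, H(Y|X) = 1.1465 bits, H(X,Y) = 2.6618 bits

Marginal of X (row sums):
  P(X=0) = 0.187 + 0.015 + 0.011 = 0.213
  P(X=1) = 0.002 + 0.213 + 0.107 = 0.322
  P(X=2) = 0.198 + 0.082 + 0.185 = 0.465
H(X) = -[0.213·log₂(0.213) + 0.322·log₂(0.322) + 0.465·log₂(0.465)]
  = 0.4752 + 0.5264 + 0.5137 = 1.5153 bits

H(Y|X) = Σ_x P(x)·H(Y|X=x):
  X=0: P(X=0) = 0.213, P(Y|X=0) = (187/213, 5/71, 11/213) → H(Y|X=0) = 0.6552
  X=1: P(X=1) = 0.322, P(Y|X=1) = (1/161, 213/322, 107/322) → H(Y|X=1) = 0.9681
  X=2: P(X=2) = 0.465, P(Y|X=2) = (66/155, 82/465, 37/93) → H(Y|X=2) = 1.4950
H(Y|X) = 0.213·0.6552 + 0.322·0.9681 + 0.465·1.4950 = 1.1465 bits

H(X,Y) = -Σ_{x,y} P(x,y) log₂ P(x,y). Per-cell terms -P(x,y)·log₂P(x,y):
  X=0: 0.4523, 0.0909, 0.0716
  X=1: 0.0179, 0.4752, 0.3450
  X=2: 0.4626, 0.2959, 0.4504
Sum of the 9 terms: H(X,Y) = 2.6618 bits

Chain rule check:
  H(X) + H(Y|X) = 1.5153 + 1.1465 = 2.6618 bits
  H(X,Y) = 2.6618 bits
✓ Chain rule verified.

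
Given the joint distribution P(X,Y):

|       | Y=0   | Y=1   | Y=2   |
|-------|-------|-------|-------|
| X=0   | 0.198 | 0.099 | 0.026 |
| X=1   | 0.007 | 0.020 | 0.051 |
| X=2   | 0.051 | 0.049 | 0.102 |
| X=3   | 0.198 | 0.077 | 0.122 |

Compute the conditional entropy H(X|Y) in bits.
1.6618 bits

H(X|Y) = H(X,Y) - H(Y)

H(X,Y) = -Σ_{x,y} P(x,y) log₂ P(x,y). Per-cell terms -P(x,y)·log₂P(x,y):
  X=0: 0.462613, 0.330306, 0.136899
  X=1: 0.050109, 0.112877, 0.218961
  X=2: 0.218961, 0.213203, 0.335923
  X=3: 0.462613, 0.284823, 0.370276
Sum of the 12 terms: H(X,Y) = 3.19756 bits

Marginal of Y (column sums):
  P(Y=0) = 0.198 + 0.007 + 0.051 + 0.198 = 0.454
  P(Y=1) = 0.099 + 0.020 + 0.049 + 0.077 = 0.245
  P(Y=2) = 0.026 + 0.051 + 0.102 + 0.122 = 0.301
H(Y) = -[0.454·log₂(0.454) + 0.245·log₂(0.245) + 0.301·log₂(0.301)]
  = 0.517213 + 0.497141 + 0.521382 = 1.53574 bits

H(X|Y) = H(X,Y) - H(Y) = 3.19756 - 1.53574 = 1.6618 bits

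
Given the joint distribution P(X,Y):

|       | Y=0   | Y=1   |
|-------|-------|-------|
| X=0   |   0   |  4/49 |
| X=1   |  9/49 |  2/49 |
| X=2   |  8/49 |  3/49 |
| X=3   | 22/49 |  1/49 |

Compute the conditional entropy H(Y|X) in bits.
0.4644 bits

H(Y|X) = H(X,Y) - H(X)

H(X,Y) = -Σ_{x,y} P(x,y) log₂ P(x,y). Per-cell terms -P(x,y)·log₂P(x,y):
  X=0: 0.0000000, 0.2950784
  X=1: 0.4490421, 0.1883555
  X=2: 0.4268914, 0.2467192
  X=3: 0.5186963, 0.1145859
  (cells with P = 0 contribute 0)
Sum of the 8 terms: H(X,Y) = 2.239369 bits

Marginal of X (row sums):
  P(X=0) = 0 + 4/49 = 4/49
  P(X=1) = 9/49 + 2/49 = 11/49
  P(X=2) = 8/49 + 3/49 = 11/49
  P(X=3) = 22/49 + 1/49 = 23/49
H(X) = -[(4/49)·log₂(4/49) + (11/49)·log₂(11/49) + (11/49)·log₂(11/49) + (23/49)·log₂(23/49)]
  = 0.2950784 + 0.4838380 + 0.4838380 + 0.5121715 = 1.774926 bits

H(Y|X) = H(X,Y) - H(X) = 2.239369 - 1.774926 = 0.4644 bits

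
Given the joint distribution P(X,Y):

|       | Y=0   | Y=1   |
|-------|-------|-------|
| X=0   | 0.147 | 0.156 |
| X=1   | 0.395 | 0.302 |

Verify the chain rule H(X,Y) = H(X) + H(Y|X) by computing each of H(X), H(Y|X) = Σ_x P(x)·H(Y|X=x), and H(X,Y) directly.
H(X) = 0.8849 bits, H(Y|X) = 0.9908 bits, H(X,Y) = 1.8758 bits

Marginal of X (row sums):
  P(X=0) = 0.147 + 0.156 = 0.303
  P(X=1) = 0.395 + 0.302 = 0.697
H(X) = -[0.303·log₂(0.303) + 0.697·log₂(0.697)]
  = 0.52195 + 0.36298 = 0.8849 bits

H(Y|X) = Σ_x P(x)·H(Y|X=x):
  X=0: P(X=0) = 0.303, P(Y|X=0) = (49/101, 52/101) → H(Y|X=0) = 0.99936
  X=1: P(X=1) = 0.697, P(Y|X=1) = (395/697, 302/697) → H(Y|X=1) = 0.98712
H(Y|X) = 0.303·0.99936 + 0.697·0.98712 = 0.9908 bits

H(X,Y) = -Σ_{x,y} P(x,y) log₂ P(x,y). Per-cell terms -P(x,y)·log₂P(x,y):
  X=0: 0.40662, 0.41814
  X=1: 0.52933, 0.52167
Sum of the 4 terms: H(X,Y) = 1.8758 bits

Chain rule check:
  H(X) + H(Y|X) = 0.8849 + 0.9908 = 1.8757 bits
  H(X,Y) = 1.8758 bits
✓ Chain rule verified (Δ = 0.0001 is 4-dp rounding noise: each of the three values was rounded independently).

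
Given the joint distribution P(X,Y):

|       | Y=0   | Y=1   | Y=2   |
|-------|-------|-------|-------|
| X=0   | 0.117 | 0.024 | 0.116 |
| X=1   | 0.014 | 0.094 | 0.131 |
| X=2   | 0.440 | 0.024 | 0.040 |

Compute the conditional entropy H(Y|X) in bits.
0.9834 bits

H(Y|X) = H(X,Y) - H(X)

H(X,Y) = -Σ_{x,y} P(x,y) log₂ P(x,y). Per-cell terms -P(x,y)·log₂P(x,y):
  X=0: 0.36216, 0.12914, 0.36051
  X=1: 0.08622, 0.32065, 0.38414
  X=2: 0.52115, 0.12914, 0.18575
Sum of the 9 terms: H(X,Y) = 2.4789 bits

Marginal of X (row sums):
  P(X=0) = 0.117 + 0.024 + 0.116 = 0.257
  P(X=1) = 0.014 + 0.094 + 0.131 = 0.239
  P(X=2) = 0.440 + 0.024 + 0.040 = 0.504
H(X) = -[0.257·log₂(0.257) + 0.239·log₂(0.239) + 0.504·log₂(0.504)]
  = 0.50376 + 0.49352 + 0.49821 = 1.4955 bits

H(Y|X) = H(X,Y) - H(X) = 2.4789 - 1.4955 = 0.9834 bits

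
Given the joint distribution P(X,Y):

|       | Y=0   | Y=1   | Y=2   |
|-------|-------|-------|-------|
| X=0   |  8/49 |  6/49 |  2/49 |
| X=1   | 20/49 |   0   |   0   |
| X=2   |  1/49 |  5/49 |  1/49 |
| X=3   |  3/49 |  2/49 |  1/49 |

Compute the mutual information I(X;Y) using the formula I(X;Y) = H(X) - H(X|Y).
0.4026 bits

I(X;Y) = H(X) - H(X|Y)

Marginal of X (row sums):
  P(X=0) = 8/49 + 6/49 + 2/49 = 16/49
  P(X=1) = 20/49 + 0 + 0 = 20/49
  P(X=2) = 1/49 + 5/49 + 1/49 = 1/7
  P(X=3) = 3/49 + 2/49 + 1/49 = 6/49
H(X) = -[(16/49)·log₂(16/49) + (20/49)·log₂(20/49) + (1/7)·log₂(1/7) + (6/49)·log₂(6/49)]
  = 0.52725 + 0.52767 + 0.40105 + 0.37099 = 1.82696 bits

Marginal of Y (column sums):
  P(Y=0) = 8/49 + 20/49 + 1/49 + 3/49 = 32/49
  P(Y=1) = 6/49 + 0 + 5/49 + 2/49 = 13/49
  P(Y=2) = 2/49 + 0 + 1/49 + 1/49 = 4/49
H(X|Y) = Σ_y P(y)·H(X|Y=y):
  Y=0: P(Y=0) = 32/49, P(X|Y=0) = (1/4, 5/8, 1/32, 3/32) → H(X|Y=0) = 1.40020
  Y=1: P(Y=1) = 13/49, P(X|Y=1) = (6/13, 0, 5/13, 2/13) → H(X|Y=1) = 1.46048
  Y=2: P(Y=2) = 4/49, P(X|Y=2) = (1/2, 0, 1/4, 1/4) → H(X|Y=2) = 1.50000
H(X|Y) = (32/49)·1.40020 + (13/49)·1.46048 + (4/49)·1.50000 = 1.42434 bits

I(X;Y) = H(X) - H(X|Y) = 1.82696 - 1.42434 = 0.4026 bits

Cross-check via I(X;Y) = H(X) + H(Y) - H(X,Y): computing H(Y) from the column sums and H(X,Y) from the 12 cells in the same way gives H(Y) = 1.20439 bits and H(X,Y) = 2.62873 bits, so
I(X;Y) = 1.82696 + 1.20439 - 2.62873 = 0.4026 bits ✓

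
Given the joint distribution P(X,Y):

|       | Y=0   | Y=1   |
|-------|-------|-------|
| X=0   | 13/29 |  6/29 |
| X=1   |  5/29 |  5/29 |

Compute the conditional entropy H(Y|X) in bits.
0.9343 bits

H(Y|X) = H(X,Y) - H(X)

H(X,Y) = -Σ_{x,y} P(x,y) log₂ P(x,y). Per-cell terms -P(x,y)·log₂P(x,y):
  X=0: 0.51890, 0.47028
  X=1: 0.43725, 0.43725
Sum of the 4 terms: H(X,Y) = 1.8637 bits

Marginal of X (row sums):
  P(X=0) = 13/29 + 6/29 = 19/29
  P(X=1) = 5/29 + 5/29 = 10/29
H(X) = -[(19/29)·log₂(19/29) + (10/29)·log₂(10/29)]
  = 0.39969 + 0.52967 = 0.9294 bits

H(Y|X) = H(X,Y) - H(X) = 1.8637 - 0.9294 = 0.9343 bits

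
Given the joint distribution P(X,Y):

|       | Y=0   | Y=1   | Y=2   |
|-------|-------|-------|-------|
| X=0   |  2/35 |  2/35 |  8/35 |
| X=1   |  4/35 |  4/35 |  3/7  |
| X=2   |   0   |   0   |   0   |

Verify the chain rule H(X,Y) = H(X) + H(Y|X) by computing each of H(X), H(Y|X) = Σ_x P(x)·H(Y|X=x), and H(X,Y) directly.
H(X) = 0.9275 bits, H(Y|X) = 1.2702 bits, H(X,Y) = 2.1978 bits

Marginal of X (row sums):
  P(X=0) = 2/35 + 2/35 + 8/35 = 12/35
  P(X=1) = 4/35 + 4/35 + 3/7 = 23/35
  P(X=2) = 0 + 0 + 0 = 0
H(X) = -[(12/35)·log₂(12/35) + (23/35)·log₂(23/35)]   (outcomes with P = 0 contribute 0)
  = 0.5295 + 0.3980 = 0.9275 bits

H(Y|X) = Σ_x P(x)·H(Y|X=x):
  X=0: P(X=0) = 12/35, P(Y|X=0) = (1/6, 1/6, 2/3) → H(Y|X=0) = 1.2516
  X=1: P(X=1) = 23/35, P(Y|X=1) = (4/23, 4/23, 15/23) → H(Y|X=1) = 1.2799
  X=2: P(X=2) = 0 → contributes 0
H(Y|X) = (12/35)·1.2516 + (23/35)·1.2799 = 1.2702 bits

H(X,Y) = -Σ_{x,y} P(x,y) log₂ P(x,y). Per-cell terms -P(x,y)·log₂P(x,y):
  X=0: 0.2360, 0.2360, 0.4867
  X=1: 0.3576, 0.3576, 0.5239
  X=2: 0.0000, 0.0000, 0.0000
  (cells with P = 0 contribute 0)
Sum of the 9 terms: H(X,Y) = 2.1978 bits

Chain rule check:
  H(X) + H(Y|X) = 0.9275 + 1.2702 = 2.1977 bits
  H(X,Y) = 2.1978 bits
✓ Chain rule verified (Δ = 0.0001 is 4-dp rounding noise: each of the three values was rounded independently).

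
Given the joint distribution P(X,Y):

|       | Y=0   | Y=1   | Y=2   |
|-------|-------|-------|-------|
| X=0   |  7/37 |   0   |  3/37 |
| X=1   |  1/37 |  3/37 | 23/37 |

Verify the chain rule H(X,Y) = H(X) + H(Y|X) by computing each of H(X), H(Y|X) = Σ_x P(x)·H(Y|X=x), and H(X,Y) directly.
H(X) = 0.8419 bits, H(Y|X) = 0.7675 bits, H(X,Y) = 1.6094 bits

Marginal of X (row sums):
  P(X=0) = 7/37 + 0 + 3/37 = 10/37
  P(X=1) = 1/37 + 3/37 + 23/37 = 27/37
H(X) = -[(10/37)·log₂(10/37) + (27/37)·log₂(27/37)]
  = 0.510142 + 0.331710 = 0.8419 bits

H(Y|X) = Σ_x P(x)·H(Y|X=x):
  X=0: P(X=0) = 10/37, P(Y|X=0) = (7/10, 0, 3/10) → H(Y|X=0) = 0.881291
  X=1: P(X=1) = 27/37, P(Y|X=1) = (1/27, 1/9, 23/27) → H(Y|X=1) = 0.725376
H(Y|X) = (10/37)·0.881291 + (27/37)·0.725376 = 0.7675 bits

H(X,Y) = -Σ_{x,y} P(x,y) log₂ P(x,y). Per-cell terms -P(x,y)·log₂P(x,y):
  X=0: 0.454451, 0.000000, 0.293878
  X=1: 0.140796, 0.293878, 0.426365
  (cells with P = 0 contribute 0)
Sum of the 6 terms: H(X,Y) = 1.6094 bits

Chain rule check:
  H(X) + H(Y|X) = 0.8419 + 0.7675 = 1.6094 bits
  H(X,Y) = 1.6094 bits
✓ Chain rule verified.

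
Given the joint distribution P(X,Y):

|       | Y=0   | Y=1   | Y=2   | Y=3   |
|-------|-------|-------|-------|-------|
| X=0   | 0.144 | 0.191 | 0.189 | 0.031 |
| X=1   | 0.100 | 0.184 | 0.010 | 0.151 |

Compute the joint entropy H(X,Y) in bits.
2.7282 bits

H(X,Y) = -Σ_{x,y} P(x,y) log₂ P(x,y). Per-cell terms -P(x,y)·log₂P(x,y):
  X=0: 0.40260, 0.45618, 0.45427, 0.15536
  X=1: 0.33219, 0.44937, 0.06644, 0.41183
Sum of the 8 terms: H(X,Y) = 2.7282 bits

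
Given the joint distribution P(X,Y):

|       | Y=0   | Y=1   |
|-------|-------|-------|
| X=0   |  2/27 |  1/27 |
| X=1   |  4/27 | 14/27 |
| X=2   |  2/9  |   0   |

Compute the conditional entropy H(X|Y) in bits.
0.8448 bits

H(X|Y) = H(X,Y) - H(Y)

H(X,Y) = -Σ_{x,y} P(x,y) log₂ P(x,y). Per-cell terms -P(x,y)·log₂P(x,y):
  X=0: 0.27814, 0.17611
  X=1: 0.40813, 0.49131
  X=2: 0.48221, 0.00000
  (cells with P = 0 contribute 0)
Sum of the 6 terms: H(X,Y) = 1.8359 bits

Marginal of Y (column sums):
  P(Y=0) = 2/27 + 4/27 + 2/9 = 4/9
  P(Y=1) = 1/27 + 14/27 + 0 = 5/9
H(Y) = -[(4/9)·log₂(4/9) + (5/9)·log₂(5/9)]
  = 0.51997 + 0.47111 = 0.9911 bits

H(X|Y) = H(X,Y) - H(Y) = 1.8359 - 0.9911 = 0.8448 bits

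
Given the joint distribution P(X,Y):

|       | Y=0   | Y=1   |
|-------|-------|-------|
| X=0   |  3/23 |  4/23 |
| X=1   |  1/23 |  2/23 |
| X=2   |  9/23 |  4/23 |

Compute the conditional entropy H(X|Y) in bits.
1.3061 bits

H(X|Y) = H(X,Y) - H(Y)

H(X,Y) = -Σ_{x,y} P(x,y) log₂ P(x,y). Per-cell terms -P(x,y)·log₂P(x,y):
  X=0: 0.38330, 0.43888
  X=1: 0.19668, 0.30640
  X=2: 0.52968, 0.43888
Sum of the 6 terms: H(X,Y) = 2.2938 bits

Marginal of Y (column sums):
  P(Y=0) = 3/23 + 1/23 + 9/23 = 13/23
  P(Y=1) = 4/23 + 2/23 + 4/23 = 10/23
H(Y) = -[(13/23)·log₂(13/23) + (10/23)·log₂(10/23)]
  = 0.46524 + 0.52245 = 0.9877 bits

H(X|Y) = H(X,Y) - H(Y) = 2.2938 - 0.9877 = 1.3061 bits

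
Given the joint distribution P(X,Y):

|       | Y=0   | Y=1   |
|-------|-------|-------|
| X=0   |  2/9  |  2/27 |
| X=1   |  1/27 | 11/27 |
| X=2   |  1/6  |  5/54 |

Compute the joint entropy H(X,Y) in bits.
2.2129 bits

H(X,Y) = -Σ_{x,y} P(x,y) log₂ P(x,y). Per-cell terms -P(x,y)·log₂P(x,y):
  X=0: 0.4822, 0.2781
  X=1: 0.1761, 0.5278
  X=2: 0.4308, 0.3179
Sum of the 6 terms: H(X,Y) = 2.2129 bits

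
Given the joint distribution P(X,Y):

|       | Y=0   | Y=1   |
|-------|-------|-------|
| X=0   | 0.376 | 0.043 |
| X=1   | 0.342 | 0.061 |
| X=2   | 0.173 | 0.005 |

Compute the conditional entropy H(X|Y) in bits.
1.4806 bits

H(X|Y) = H(X,Y) - H(Y)

H(X,Y) = -Σ_{x,y} P(x,y) log₂ P(x,y). Per-cell terms -P(x,y)·log₂P(x,y):
  X=0: 0.53061, 0.19520
  X=1: 0.52939, 0.24614
  X=2: 0.43789, 0.03822
Sum of the 6 terms: H(X,Y) = 1.97745 bits

Marginal of Y (column sums):
  P(Y=0) = 0.376 + 0.342 + 0.173 = 0.891
  P(Y=1) = 0.043 + 0.061 + 0.005 = 0.109
H(Y) = -[0.891·log₂(0.891) + 0.109·log₂(0.109)]
  = 0.14835 + 0.34854 = 0.49689 bits

H(X|Y) = H(X,Y) - H(Y) = 1.97745 - 0.49689 = 1.4806 bits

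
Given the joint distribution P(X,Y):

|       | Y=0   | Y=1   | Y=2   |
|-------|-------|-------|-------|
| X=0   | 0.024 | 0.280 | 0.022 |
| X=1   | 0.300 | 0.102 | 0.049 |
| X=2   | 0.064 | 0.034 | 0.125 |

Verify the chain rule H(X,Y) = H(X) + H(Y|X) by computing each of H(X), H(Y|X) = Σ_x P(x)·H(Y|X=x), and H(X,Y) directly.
H(X) = 1.5280 bits, H(Y|X) = 1.1013 bits, H(X,Y) = 2.6294 bits

Marginal of X (row sums):
  P(X=0) = 0.024 + 0.280 + 0.022 = 0.326
  P(X=1) = 0.300 + 0.102 + 0.049 = 0.451
  P(X=2) = 0.064 + 0.034 + 0.125 = 0.223
H(X) = -[0.326·log₂(0.326) + 0.451·log₂(0.451) + 0.223·log₂(0.223)]
  = 0.52716 + 0.51811 + 0.48277 = 1.5280 bits

H(Y|X) = Σ_x P(x)·H(Y|X=x):
  X=0: P(X=0) = 0.326, P(Y|X=0) = (12/163, 140/163, 11/163) → H(Y|X=0) = 0.72804
  X=1: P(X=1) = 0.451, P(Y|X=1) = (300/451, 102/451, 49/451) → H(Y|X=1) = 1.22418
  X=2: P(X=2) = 0.223, P(Y|X=2) = (64/223, 34/223, 125/223) → H(Y|X=2) = 1.39867
H(Y|X) = 0.326·0.72804 + 0.451·1.22418 + 0.223·1.39867 = 1.1013 bits

H(X,Y) = -Σ_{x,y} P(x,y) log₂ P(x,y). Per-cell terms -P(x,y)·log₂P(x,y):
  X=0: 0.12914, 0.51422, 0.12114
  X=1: 0.52109, 0.33592, 0.21320
  X=2: 0.25381, 0.16586, 0.37500
Sum of the 9 terms: H(X,Y) = 2.6294 bits

Chain rule check:
  H(X) + H(Y|X) = 1.5280 + 1.1013 = 2.6293 bits
  H(X,Y) = 2.6294 bits
✓ Chain rule verified (Δ = 0.0001 is 4-dp rounding noise: each of the three values was rounded independently).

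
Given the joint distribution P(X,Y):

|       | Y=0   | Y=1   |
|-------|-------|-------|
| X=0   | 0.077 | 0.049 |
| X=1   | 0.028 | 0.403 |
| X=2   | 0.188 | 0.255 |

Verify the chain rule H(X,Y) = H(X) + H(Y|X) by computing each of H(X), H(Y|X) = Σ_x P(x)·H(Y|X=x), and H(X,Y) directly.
H(X) = 1.4202 bits, H(Y|X) = 0.7066 bits, H(X,Y) = 2.1269 bits

Marginal of X (row sums):
  P(X=0) = 0.077 + 0.049 = 0.126
  P(X=1) = 0.028 + 0.403 = 0.431
  P(X=2) = 0.188 + 0.255 = 0.443
H(X) = -[0.126·log₂(0.126) + 0.431·log₂(0.431) + 0.443·log₂(0.443)]
  = 0.376552 + 0.523338 + 0.520357 = 1.4202 bits

H(Y|X) = Σ_x P(x)·H(Y|X=x):
  X=0: P(X=0) = 0.126, P(Y|X=0) = (11/18, 7/18) → H(Y|X=0) = 0.964079
  X=1: P(X=1) = 0.431, P(Y|X=1) = (28/431, 403/431) → H(Y|X=1) = 0.346847
  X=2: P(X=2) = 0.443, P(Y|X=2) = (188/443, 255/443) → H(Y|X=2) = 0.983436
H(Y|X) = 0.126·0.964079 + 0.431·0.346847 + 0.443·0.983436 = 0.7066 bits

H(X,Y) = -Σ_{x,y} P(x,y) log₂ P(x,y). Per-cell terms -P(x,y)·log₂P(x,y):
  X=0: 0.284823, 0.213203
  X=1: 0.144436, 0.528393
  X=2: 0.453305, 0.502715
Sum of the 6 terms: H(X,Y) = 2.1269 bits

Chain rule check:
  H(X) + H(Y|X) = 1.4202 + 0.7066 = 2.1268 bits
  H(X,Y) = 2.1269 bits
✓ Chain rule verified (Δ = 0.0001 is 4-dp rounding noise: each of the three values was rounded independently).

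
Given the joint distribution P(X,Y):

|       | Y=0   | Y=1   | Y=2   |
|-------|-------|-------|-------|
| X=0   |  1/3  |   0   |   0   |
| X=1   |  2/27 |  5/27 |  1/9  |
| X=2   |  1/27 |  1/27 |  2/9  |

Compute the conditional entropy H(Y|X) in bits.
0.8646 bits

H(Y|X) = H(X,Y) - H(X)

H(X,Y) = -Σ_{x,y} P(x,y) log₂ P(x,y). Per-cell terms -P(x,y)·log₂P(x,y):
  X=0: 0.528321, 0.000000, 0.000000
  X=1: 0.278140, 0.450548, 0.352214
  X=2: 0.176107, 0.176107, 0.482206
  (cells with P = 0 contribute 0)
Sum of the 9 terms: H(X,Y) = 2.44364 bits

Marginal of X (row sums):
  P(X=0) = 1/3 + 0 + 0 = 1/3
  P(X=1) = 2/27 + 5/27 + 1/9 = 10/27
  P(X=2) = 1/27 + 1/27 + 2/9 = 8/27
H(X) = -[(1/3)·log₂(1/3) + (10/27)·log₂(10/27) + (8/27)·log₂(8/27)]
  = 0.528321 + 0.530726 + 0.519967 = 1.57901 bits

H(Y|X) = H(X,Y) - H(X) = 2.44364 - 1.57901 = 0.8646 bits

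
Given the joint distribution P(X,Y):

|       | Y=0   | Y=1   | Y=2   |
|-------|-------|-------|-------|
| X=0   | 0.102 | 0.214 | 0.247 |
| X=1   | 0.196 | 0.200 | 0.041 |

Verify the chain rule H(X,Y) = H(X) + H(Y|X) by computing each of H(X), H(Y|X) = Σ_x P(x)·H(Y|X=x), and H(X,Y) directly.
H(X) = 0.9885 bits, H(Y|X) = 1.4358 bits, H(X,Y) = 2.4244 bits

Marginal of X (row sums):
  P(X=0) = 0.102 + 0.214 + 0.247 = 0.563
  P(X=1) = 0.196 + 0.200 + 0.041 = 0.437
H(X) = -[0.563·log₂(0.563) + 0.437·log₂(0.437)]
  = 0.46661 + 0.52191 = 0.9885 bits

H(Y|X) = Σ_x P(x)·H(Y|X=x):
  X=0: P(X=0) = 0.563, P(Y|X=0) = (102/563, 214/563, 247/563) → H(Y|X=0) = 1.49843
  X=1: P(X=1) = 0.437, P(Y|X=1) = (196/437, 200/437, 41/437) → H(Y|X=1) = 1.35521
H(Y|X) = 0.563·1.49843 + 0.437·1.35521 = 1.4358 bits

H(X,Y) = -Σ_{x,y} P(x,y) log₂ P(x,y). Per-cell terms -P(x,y)·log₂P(x,y):
  X=0: 0.33592, 0.47600, 0.49830
  X=1: 0.46081, 0.46439, 0.18894
Sum of the 6 terms: H(X,Y) = 2.4244 bits

Chain rule check:
  H(X) + H(Y|X) = 0.9885 + 1.4358 = 2.4243 bits
  H(X,Y) = 2.4244 bits
✓ Chain rule verified (Δ = 0.0001 is 4-dp rounding noise: each of the three values was rounded independently).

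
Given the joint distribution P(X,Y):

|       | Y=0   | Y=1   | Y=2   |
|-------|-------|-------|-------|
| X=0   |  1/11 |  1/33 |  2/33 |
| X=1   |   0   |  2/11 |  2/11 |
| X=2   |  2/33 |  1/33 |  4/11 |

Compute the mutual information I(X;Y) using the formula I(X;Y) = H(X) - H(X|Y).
0.3054 bits

I(X;Y) = H(X) - H(X|Y)

Marginal of X (row sums):
  P(X=0) = 1/11 + 1/33 + 2/33 = 2/11
  P(X=1) = 0 + 2/11 + 2/11 = 4/11
  P(X=2) = 2/33 + 1/33 + 4/11 = 5/11
H(X) = -[(2/11)·log₂(2/11) + (4/11)·log₂(4/11) + (5/11)·log₂(5/11)]
  = 0.44717 + 0.53070 + 0.51705 = 1.4949 bits

Marginal of Y (column sums):
  P(Y=0) = 1/11 + 0 + 2/33 = 5/33
  P(Y=1) = 1/33 + 2/11 + 1/33 = 8/33
  P(Y=2) = 2/33 + 2/11 + 4/11 = 20/33
H(X|Y) = Σ_y P(y)·H(X|Y=y):
  Y=0: P(Y=0) = 5/33, P(X|Y=0) = (3/5, 0, 2/5) → H(X|Y=0) = 0.97095
  Y=1: P(Y=1) = 8/33, P(X|Y=1) = (1/8, 3/4, 1/8) → H(X|Y=1) = 1.06128
  Y=2: P(Y=2) = 20/33, P(X|Y=2) = (1/10, 3/10, 3/5) → H(X|Y=2) = 1.29546
H(X|Y) = (5/33)·0.97095 + (8/33)·1.06128 + (20/33)·1.29546 = 1.1895 bits

I(X;Y) = H(X) - H(X|Y) = 1.4949 - 1.1895 = 0.3054 bits

Cross-check via I(X;Y) = H(X) + H(Y) - H(X,Y): computing H(Y) from the column sums and H(X,Y) from the 9 cells in the same way gives H(Y) = 1.3460 bits and H(X,Y) = 2.5355 bits, so
I(X;Y) = 1.4949 + 1.3460 - 2.5355 = 0.3054 bits ✓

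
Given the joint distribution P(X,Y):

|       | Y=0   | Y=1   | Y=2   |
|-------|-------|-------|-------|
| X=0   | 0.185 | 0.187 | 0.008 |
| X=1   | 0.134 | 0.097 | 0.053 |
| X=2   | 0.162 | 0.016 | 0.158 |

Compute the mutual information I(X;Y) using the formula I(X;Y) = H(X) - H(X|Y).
0.2442 bits

I(X;Y) = H(X) - H(X|Y)

Marginal of X (row sums):
  P(X=0) = 0.185 + 0.187 + 0.008 = 0.380
  P(X=1) = 0.134 + 0.097 + 0.053 = 0.284
  P(X=2) = 0.162 + 0.016 + 0.158 = 0.336
H(X) = -[0.380·log₂(0.380) + 0.284·log₂(0.284) + 0.336·log₂(0.336)]
  = 0.53045 + 0.51575 + 0.52868 = 1.5749 bits

Marginal of Y (column sums):
  P(Y=0) = 0.185 + 0.134 + 0.162 = 0.481
  P(Y=1) = 0.187 + 0.097 + 0.016 = 0.300
  P(Y=2) = 0.008 + 0.053 + 0.158 = 0.219
H(X|Y) = Σ_y P(y)·H(X|Y=y):
  Y=0: P(Y=0) = 0.481, P(X|Y=0) = (5/13, 134/481, 162/481) → H(X|Y=0) = 1.57264
  Y=1: P(Y=1) = 0.300, P(X|Y=1) = (187/300, 97/300, 4/75) → H(X|Y=1) = 1.17728
  Y=2: P(Y=2) = 0.219, P(X|Y=2) = (8/219, 53/219, 158/219) → H(X|Y=2) = 1.00959
H(X|Y) = 0.481·1.57264 + 0.300·1.17728 + 0.219·1.00959 = 1.3307 bits

I(X;Y) = H(X) - H(X|Y) = 1.5749 - 1.3307 = 0.2442 bits

Cross-check via I(X;Y) = H(X) + H(Y) - H(X,Y): computing H(Y) from the column sums and H(X,Y) from the 9 cells in the same way gives H(Y) = 1.5088 bits and H(X,Y) = 2.8395 bits, so
I(X;Y) = 1.5749 + 1.5088 - 2.8395 = 0.2442 bits ✓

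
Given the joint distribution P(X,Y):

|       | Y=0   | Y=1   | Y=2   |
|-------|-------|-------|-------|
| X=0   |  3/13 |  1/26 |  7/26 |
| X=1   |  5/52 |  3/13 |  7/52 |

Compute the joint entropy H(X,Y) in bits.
2.3811 bits

H(X,Y) = -Σ_{x,y} P(x,y) log₂ P(x,y). Per-cell terms -P(x,y)·log₂P(x,y):
  X=0: 0.488187, 0.180786, 0.509677
  X=1: 0.324857, 0.488187, 0.389454
Sum of the 6 terms: H(X,Y) = 2.3811 bits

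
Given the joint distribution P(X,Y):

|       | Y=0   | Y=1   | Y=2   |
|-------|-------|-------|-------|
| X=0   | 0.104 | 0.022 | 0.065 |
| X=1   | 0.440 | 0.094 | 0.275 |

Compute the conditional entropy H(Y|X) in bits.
1.3675 bits

H(Y|X) = H(X,Y) - H(X)

H(X,Y) = -Σ_{x,y} P(x,y) log₂ P(x,y). Per-cell terms -P(x,y)·log₂P(x,y):
  X=0: 0.339596, 0.121140, 0.256322
  X=1: 0.521147, 0.320652, 0.512187
Sum of the 6 terms: H(X,Y) = 2.07104 bits

Marginal of X (row sums):
  P(X=0) = 0.104 + 0.022 + 0.065 = 0.191
  P(X=1) = 0.440 + 0.094 + 0.275 = 0.809
H(X) = -[0.191·log₂(0.191) + 0.809·log₂(0.809)]
  = 0.456176 + 0.247383 = 0.70356 bits

H(Y|X) = H(X,Y) - H(X) = 2.07104 - 0.70356 = 1.3675 bits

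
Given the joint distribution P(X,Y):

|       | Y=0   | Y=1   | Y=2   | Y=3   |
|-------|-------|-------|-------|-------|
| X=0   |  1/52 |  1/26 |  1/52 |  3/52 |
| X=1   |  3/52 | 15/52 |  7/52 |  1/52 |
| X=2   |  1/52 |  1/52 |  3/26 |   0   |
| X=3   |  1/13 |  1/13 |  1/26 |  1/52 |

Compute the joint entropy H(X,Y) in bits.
3.3298 bits

H(X,Y) = -Σ_{x,y} P(x,y) log₂ P(x,y). Per-cell terms -P(x,y)·log₂P(x,y):
  X=0: 0.10962, 0.18079, 0.10962, 0.23743
  X=1: 0.23743, 0.51737, 0.38945, 0.10962
  X=2: 0.10962, 0.10962, 0.35948, 0.00000
  X=3: 0.28465, 0.28465, 0.18079, 0.10962
  (cells with P = 0 contribute 0)
Sum of the 16 terms: H(X,Y) = 3.3298 bits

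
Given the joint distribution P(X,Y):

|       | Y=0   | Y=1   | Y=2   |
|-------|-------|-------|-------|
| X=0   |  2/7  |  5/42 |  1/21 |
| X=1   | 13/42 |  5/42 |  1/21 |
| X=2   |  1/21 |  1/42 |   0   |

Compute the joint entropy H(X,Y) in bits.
2.5270 bits

H(X,Y) = -Σ_{x,y} P(x,y) log₂ P(x,y). Per-cell terms -P(x,y)·log₂P(x,y):
  X=0: 0.51639, 0.36552, 0.20916
  X=1: 0.52368, 0.36552, 0.20916
  X=2: 0.20916, 0.12839, 0.00000
  (cells with P = 0 contribute 0)
Sum of the 9 terms: H(X,Y) = 2.5270 bits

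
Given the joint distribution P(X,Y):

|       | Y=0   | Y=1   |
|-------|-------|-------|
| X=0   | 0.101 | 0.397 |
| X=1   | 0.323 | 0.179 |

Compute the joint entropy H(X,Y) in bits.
1.8341 bits

H(X,Y) = -Σ_{x,y} P(x,y) log₂ P(x,y). Per-cell terms -P(x,y)·log₂P(x,y):
  X=0: 0.3341, 0.5291
  X=1: 0.5266, 0.4443
Sum of the 4 terms: H(X,Y) = 1.8341 bits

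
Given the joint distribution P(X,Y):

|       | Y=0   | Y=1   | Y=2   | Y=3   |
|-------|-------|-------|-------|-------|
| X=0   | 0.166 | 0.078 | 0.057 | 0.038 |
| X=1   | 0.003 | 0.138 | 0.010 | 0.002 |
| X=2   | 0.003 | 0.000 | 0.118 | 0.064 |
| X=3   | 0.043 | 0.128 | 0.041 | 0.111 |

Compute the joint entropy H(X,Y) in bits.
3.3943 bits

H(X,Y) = -Σ_{x,y} P(x,y) log₂ P(x,y). Per-cell terms -P(x,y)·log₂P(x,y):
  X=0: 0.43006, 0.28707, 0.23557, 0.17928
  X=1: 0.02514, 0.39430, 0.06644, 0.01793
  X=2: 0.02514, 0.00000, 0.36381, 0.25381
  X=3: 0.19520, 0.37962, 0.18894, 0.35202
  (cells with P = 0 contribute 0)
Sum of the 16 terms: H(X,Y) = 3.3943 bits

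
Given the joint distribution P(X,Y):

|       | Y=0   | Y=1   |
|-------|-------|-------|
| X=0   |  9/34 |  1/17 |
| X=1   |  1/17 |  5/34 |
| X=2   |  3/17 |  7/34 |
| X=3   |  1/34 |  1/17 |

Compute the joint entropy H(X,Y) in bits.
2.6963 bits

H(X,Y) = -Σ_{x,y} P(x,y) log₂ P(x,y). Per-cell terms -P(x,y)·log₂P(x,y):
  X=0: 0.50758, 0.24044
  X=1: 0.24044, 0.40670
  X=2: 0.44162, 0.46943
  X=3: 0.14963, 0.24044
Sum of the 8 terms: H(X,Y) = 2.6963 bits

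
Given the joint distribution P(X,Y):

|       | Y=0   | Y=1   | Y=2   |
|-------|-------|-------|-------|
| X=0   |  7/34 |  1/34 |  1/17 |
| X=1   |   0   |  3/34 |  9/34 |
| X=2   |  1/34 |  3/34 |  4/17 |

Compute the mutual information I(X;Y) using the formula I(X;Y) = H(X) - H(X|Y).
0.3836 bits

I(X;Y) = H(X) - H(X|Y)

Marginal of X (row sums):
  P(X=0) = 7/34 + 1/34 + 1/17 = 5/17
  P(X=1) = 0 + 3/34 + 9/34 = 6/17
  P(X=2) = 1/34 + 3/34 + 4/17 = 6/17
H(X) = -[(5/17)·log₂(5/17) + (6/17)·log₂(6/17) + (6/17)·log₂(6/17)]
  = 0.519275 + 0.530294 + 0.530294 = 1.57986 bits

Marginal of Y (column sums):
  P(Y=0) = 7/34 + 0 + 1/34 = 4/17
  P(Y=1) = 1/34 + 3/34 + 3/34 = 7/34
  P(Y=2) = 1/17 + 9/34 + 4/17 = 19/34
H(X|Y) = Σ_y P(y)·H(X|Y=y):
  Y=0: P(Y=0) = 4/17, P(X|Y=0) = (7/8, 0, 1/8) → H(X|Y=0) = 0.543564
  Y=1: P(Y=1) = 7/34, P(X|Y=1) = (1/7, 3/7, 3/7) → H(X|Y=1) = 1.448816
  Y=2: P(Y=2) = 19/34, P(X|Y=2) = (2/19, 9/19, 8/19) → H(X|Y=2) = 1.377963
H(X|Y) = (4/17)·0.543564 + (7/34)·1.448816 + (19/34)·1.377963 = 1.19622 bits

I(X;Y) = H(X) - H(X|Y) = 1.57986 - 1.19622 = 0.3836 bits

Cross-check via I(X;Y) = H(X) + H(Y) - H(X,Y): computing H(Y) from the column sums and H(X,Y) from the 9 cells in the same way gives H(Y) = 1.42975 bits and H(X,Y) = 2.62598 bits, so
I(X;Y) = 1.57986 + 1.42975 - 2.62598 = 0.3836 bits ✓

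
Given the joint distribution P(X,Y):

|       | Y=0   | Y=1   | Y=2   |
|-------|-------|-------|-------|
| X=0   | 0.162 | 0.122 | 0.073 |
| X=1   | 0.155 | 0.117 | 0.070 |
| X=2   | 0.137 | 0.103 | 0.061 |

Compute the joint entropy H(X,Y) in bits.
3.0957 bits

H(X,Y) = -Σ_{x,y} P(x,y) log₂ P(x,y). Per-cell terms -P(x,y)·log₂P(x,y):
  X=0: 0.42540, 0.37028, 0.27565
  X=1: 0.41690, 0.36216, 0.26856
  X=2: 0.39288, 0.33777, 0.24614
Sum of the 9 terms: H(X,Y) = 3.0957 bits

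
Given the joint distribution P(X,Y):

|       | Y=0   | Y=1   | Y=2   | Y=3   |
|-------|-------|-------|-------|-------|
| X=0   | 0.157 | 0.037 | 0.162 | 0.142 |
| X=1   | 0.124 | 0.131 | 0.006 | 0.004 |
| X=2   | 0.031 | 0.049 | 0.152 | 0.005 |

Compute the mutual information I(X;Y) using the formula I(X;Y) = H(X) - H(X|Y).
0.3671 bits

I(X;Y) = H(X) - H(X|Y)

Marginal of X (row sums):
  P(X=0) = 0.157 + 0.037 + 0.162 + 0.142 = 0.498
  P(X=1) = 0.124 + 0.131 + 0.006 + 0.004 = 0.265
  P(X=2) = 0.031 + 0.049 + 0.152 + 0.005 = 0.237
H(X) = -[0.498·log₂(0.498) + 0.265·log₂(0.265) + 0.237·log₂(0.237)]
  = 0.5009 + 0.5077 + 0.4923 = 1.5009 bits

Marginal of Y (column sums):
  P(Y=0) = 0.157 + 0.124 + 0.031 = 0.312
  P(Y=1) = 0.037 + 0.131 + 0.049 = 0.217
  P(Y=2) = 0.162 + 0.006 + 0.152 = 0.320
  P(Y=3) = 0.142 + 0.004 + 0.005 = 0.151
H(X|Y) = Σ_y P(y)·H(X|Y=y):
  Y=0: P(Y=0) = 0.312, P(X|Y=0) = (157/312, 31/78, 31/312) → H(X|Y=0) = 1.3586
  Y=1: P(Y=1) = 0.217, P(X|Y=1) = (37/217, 131/217, 7/31) → H(X|Y=1) = 1.3595
  Y=2: P(Y=2) = 0.320, P(X|Y=2) = (81/160, 3/160, 19/40) → H(X|Y=2) = 1.1149
  Y=3: P(Y=3) = 0.151, P(X|Y=3) = (142/151, 4/151, 5/151) → H(X|Y=3) = 0.3849
H(X|Y) = 0.312·1.3586 + 0.217·1.3595 + 0.320·1.1149 + 0.151·0.3849 = 1.1338 bits

I(X;Y) = H(X) - H(X|Y) = 1.5009 - 1.1338 = 0.3671 bits

Cross-check via I(X;Y) = H(X) + H(Y) - H(X,Y): computing H(Y) from the column sums and H(X,Y) from the 12 cells in the same way gives H(Y) = 1.9405 bits and H(X,Y) = 3.0743 bits, so
I(X;Y) = 1.5009 + 1.9405 - 3.0743 = 0.3671 bits ✓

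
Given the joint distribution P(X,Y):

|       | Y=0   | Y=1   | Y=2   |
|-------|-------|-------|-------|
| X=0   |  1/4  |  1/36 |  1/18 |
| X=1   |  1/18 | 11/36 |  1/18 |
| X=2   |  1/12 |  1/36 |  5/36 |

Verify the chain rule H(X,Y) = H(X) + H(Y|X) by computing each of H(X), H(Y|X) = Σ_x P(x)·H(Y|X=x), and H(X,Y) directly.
H(X) = 1.5546 bits, H(Y|X) = 1.1446 bits, H(X,Y) = 2.6992 bits

Marginal of X (row sums):
  P(X=0) = 1/4 + 1/36 + 1/18 = 1/3
  P(X=1) = 1/18 + 11/36 + 1/18 = 5/12
  P(X=2) = 1/12 + 1/36 + 5/36 = 1/4
H(X) = -[(1/3)·log₂(1/3) + (5/12)·log₂(5/12) + (1/4)·log₂(1/4)]
  = 0.52832 + 0.52626 + 0.50000 = 1.5546 bits

H(Y|X) = Σ_x P(x)·H(Y|X=x):
  X=0: P(X=0) = 1/3, P(Y|X=0) = (3/4, 1/12, 1/6) → H(Y|X=0) = 1.04085
  X=1: P(X=1) = 5/12, P(Y|X=1) = (2/15, 11/15, 2/15) → H(Y|X=1) = 1.10331
  X=2: P(X=2) = 1/4, P(Y|X=2) = (1/3, 1/9, 5/9) → H(Y|X=2) = 1.35164
H(Y|X) = (1/3)·1.04085 + (5/12)·1.10331 + (1/4)·1.35164 = 1.1446 bits

H(X,Y) = -Σ_{x,y} P(x,y) log₂ P(x,y). Per-cell terms -P(x,y)·log₂P(x,y):
  X=0: 0.50000, 0.14361, 0.23166
  X=1: 0.23166, 0.52265, 0.23166
  X=2: 0.29875, 0.14361, 0.39556
Sum of the 9 terms: H(X,Y) = 2.6992 bits

Chain rule check:
  H(X) + H(Y|X) = 1.5546 + 1.1446 = 2.6992 bits
  H(X,Y) = 2.6992 bits
✓ Chain rule verified.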